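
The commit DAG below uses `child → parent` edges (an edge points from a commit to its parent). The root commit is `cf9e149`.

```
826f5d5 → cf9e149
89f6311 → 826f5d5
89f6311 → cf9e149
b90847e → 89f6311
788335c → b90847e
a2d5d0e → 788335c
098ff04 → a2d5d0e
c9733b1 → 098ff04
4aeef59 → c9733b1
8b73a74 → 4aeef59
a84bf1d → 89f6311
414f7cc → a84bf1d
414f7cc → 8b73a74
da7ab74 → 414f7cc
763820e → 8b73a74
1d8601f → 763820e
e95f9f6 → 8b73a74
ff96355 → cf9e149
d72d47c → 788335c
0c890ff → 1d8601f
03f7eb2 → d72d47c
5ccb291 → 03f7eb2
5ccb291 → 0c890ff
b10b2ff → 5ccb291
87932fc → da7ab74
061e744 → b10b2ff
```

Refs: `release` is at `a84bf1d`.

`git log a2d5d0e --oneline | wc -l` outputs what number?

6

Walking parent pointers from a2d5d0e: reachable set = {788335c, 826f5d5, 89f6311, a2d5d0e, b90847e, cf9e149}.
That is 6 commits.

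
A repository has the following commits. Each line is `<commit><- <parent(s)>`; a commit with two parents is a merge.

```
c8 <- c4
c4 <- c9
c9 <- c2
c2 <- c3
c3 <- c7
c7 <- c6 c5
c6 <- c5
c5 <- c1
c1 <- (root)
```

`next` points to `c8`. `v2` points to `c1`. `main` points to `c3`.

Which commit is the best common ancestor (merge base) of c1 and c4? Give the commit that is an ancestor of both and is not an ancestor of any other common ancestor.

c1

Ancestors of c1: {c1}.
Ancestors of c4: {c1, c2, c3, c4, c5, c6, c7, c9}.
Common ancestors: {c1}.
The only common ancestor is c1, so it is the merge base.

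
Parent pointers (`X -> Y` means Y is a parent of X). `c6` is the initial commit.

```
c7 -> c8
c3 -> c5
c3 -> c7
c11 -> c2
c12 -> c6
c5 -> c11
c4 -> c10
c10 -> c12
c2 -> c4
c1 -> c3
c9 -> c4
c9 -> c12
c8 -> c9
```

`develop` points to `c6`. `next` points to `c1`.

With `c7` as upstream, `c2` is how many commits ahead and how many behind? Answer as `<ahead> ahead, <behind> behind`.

1 ahead, 3 behind

Reachable from c2: {c10, c12, c2, c4, c6}.
Reachable from c7: {c10, c12, c4, c6, c7, c8, c9}.
Only in c2's history (ahead): {c2} — 1.
Only in c7's history (behind): {c7, c8, c9} — 3.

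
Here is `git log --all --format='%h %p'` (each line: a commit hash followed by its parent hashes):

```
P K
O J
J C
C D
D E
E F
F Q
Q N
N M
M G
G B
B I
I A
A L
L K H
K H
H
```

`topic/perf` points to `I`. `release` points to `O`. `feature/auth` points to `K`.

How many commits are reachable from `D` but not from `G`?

6

Reachable from D: {A, B, D, E, F, G, H, I, K, L, M, N, Q}.
Reachable from G: {A, B, G, H, I, K, L}.
In D's history but not G's: {D, E, F, M, N, Q} — 6 commits.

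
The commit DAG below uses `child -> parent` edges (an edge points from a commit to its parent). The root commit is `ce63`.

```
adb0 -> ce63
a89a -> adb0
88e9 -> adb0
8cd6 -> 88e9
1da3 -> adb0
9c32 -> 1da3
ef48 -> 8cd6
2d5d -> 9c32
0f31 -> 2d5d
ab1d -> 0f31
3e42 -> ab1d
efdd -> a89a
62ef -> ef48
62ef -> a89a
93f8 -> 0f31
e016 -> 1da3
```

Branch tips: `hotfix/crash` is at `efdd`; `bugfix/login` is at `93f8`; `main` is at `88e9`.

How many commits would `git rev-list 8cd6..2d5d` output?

Reachable from 2d5d: {1da3, 2d5d, 9c32, adb0, ce63}.
Reachable from 8cd6: {88e9, 8cd6, adb0, ce63}.
In 2d5d's history but not 8cd6's: {1da3, 2d5d, 9c32} — 3 commits.

3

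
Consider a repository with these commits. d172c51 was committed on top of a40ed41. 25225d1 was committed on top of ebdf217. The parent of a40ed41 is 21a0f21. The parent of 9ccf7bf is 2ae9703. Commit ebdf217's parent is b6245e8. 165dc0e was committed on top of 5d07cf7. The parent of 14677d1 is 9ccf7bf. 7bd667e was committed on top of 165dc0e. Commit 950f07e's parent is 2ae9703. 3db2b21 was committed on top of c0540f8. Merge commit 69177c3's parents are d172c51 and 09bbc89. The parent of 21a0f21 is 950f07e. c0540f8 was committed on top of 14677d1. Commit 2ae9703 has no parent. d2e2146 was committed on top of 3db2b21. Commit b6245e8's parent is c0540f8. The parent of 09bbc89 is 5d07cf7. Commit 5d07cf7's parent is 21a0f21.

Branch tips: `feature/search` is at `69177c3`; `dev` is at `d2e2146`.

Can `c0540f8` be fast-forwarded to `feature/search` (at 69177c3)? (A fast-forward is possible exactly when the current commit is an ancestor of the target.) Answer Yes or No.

A fast-forward from c0540f8 to 69177c3 is possible iff c0540f8 is an ancestor of 69177c3.
Ancestors of 69177c3: {09bbc89, 21a0f21, 2ae9703, 5d07cf7, 69177c3, 950f07e, a40ed41, d172c51}.
c0540f8 is not among them, so fast-forward is not possible.

No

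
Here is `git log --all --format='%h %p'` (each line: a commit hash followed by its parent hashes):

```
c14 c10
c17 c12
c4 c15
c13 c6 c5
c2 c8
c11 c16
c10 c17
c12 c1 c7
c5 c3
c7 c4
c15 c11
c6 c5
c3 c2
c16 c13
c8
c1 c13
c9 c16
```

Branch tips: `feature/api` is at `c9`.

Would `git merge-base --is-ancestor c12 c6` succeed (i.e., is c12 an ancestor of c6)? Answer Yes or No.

Ancestors of c6: {c2, c3, c5, c6, c8}.
c12 is not in that set, so it is not an ancestor of c6.

No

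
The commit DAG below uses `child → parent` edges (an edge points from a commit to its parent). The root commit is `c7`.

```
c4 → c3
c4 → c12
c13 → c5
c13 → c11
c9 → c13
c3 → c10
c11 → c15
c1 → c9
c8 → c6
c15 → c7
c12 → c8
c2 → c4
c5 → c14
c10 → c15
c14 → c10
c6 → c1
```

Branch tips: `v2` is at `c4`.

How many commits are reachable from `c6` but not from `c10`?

Reachable from c6: {c1, c10, c11, c13, c14, c15, c5, c6, c7, c9}.
Reachable from c10: {c10, c15, c7}.
In c6's history but not c10's: {c1, c11, c13, c14, c5, c6, c9} — 7 commits.

7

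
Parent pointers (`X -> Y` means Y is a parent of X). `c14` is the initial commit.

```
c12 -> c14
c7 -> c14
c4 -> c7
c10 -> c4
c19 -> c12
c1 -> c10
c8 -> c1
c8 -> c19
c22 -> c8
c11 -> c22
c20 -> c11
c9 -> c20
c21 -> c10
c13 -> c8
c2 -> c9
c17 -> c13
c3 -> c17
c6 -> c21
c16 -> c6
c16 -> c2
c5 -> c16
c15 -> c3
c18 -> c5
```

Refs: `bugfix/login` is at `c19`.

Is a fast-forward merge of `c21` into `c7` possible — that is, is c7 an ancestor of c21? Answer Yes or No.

Yes

A fast-forward from c7 to c21 is possible iff c7 is an ancestor of c21.
Ancestors of c21: {c10, c14, c21, c4, c7}.
c7 is among them, so fast-forward is possible.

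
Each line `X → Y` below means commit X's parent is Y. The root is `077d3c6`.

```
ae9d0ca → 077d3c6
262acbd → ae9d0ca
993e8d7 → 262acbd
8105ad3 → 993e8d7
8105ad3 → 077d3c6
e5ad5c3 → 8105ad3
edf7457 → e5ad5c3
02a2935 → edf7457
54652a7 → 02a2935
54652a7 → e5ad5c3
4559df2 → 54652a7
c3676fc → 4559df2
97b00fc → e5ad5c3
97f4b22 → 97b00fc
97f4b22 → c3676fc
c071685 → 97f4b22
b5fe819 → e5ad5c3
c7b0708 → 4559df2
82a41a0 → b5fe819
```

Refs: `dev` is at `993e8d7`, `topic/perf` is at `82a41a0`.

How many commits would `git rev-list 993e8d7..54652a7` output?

Reachable from 54652a7: {02a2935, 077d3c6, 262acbd, 54652a7, 8105ad3, 993e8d7, ae9d0ca, e5ad5c3, edf7457}.
Reachable from 993e8d7: {077d3c6, 262acbd, 993e8d7, ae9d0ca}.
In 54652a7's history but not 993e8d7's: {02a2935, 54652a7, 8105ad3, e5ad5c3, edf7457} — 5 commits.

5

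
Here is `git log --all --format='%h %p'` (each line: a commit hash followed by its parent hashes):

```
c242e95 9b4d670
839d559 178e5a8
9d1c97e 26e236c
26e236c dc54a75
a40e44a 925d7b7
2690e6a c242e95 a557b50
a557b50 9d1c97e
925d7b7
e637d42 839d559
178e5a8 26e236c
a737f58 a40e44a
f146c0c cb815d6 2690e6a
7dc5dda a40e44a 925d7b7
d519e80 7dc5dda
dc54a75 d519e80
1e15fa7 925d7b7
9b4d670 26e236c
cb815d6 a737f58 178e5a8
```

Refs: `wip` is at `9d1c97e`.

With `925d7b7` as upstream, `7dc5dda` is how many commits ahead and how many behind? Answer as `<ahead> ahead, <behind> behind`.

Reachable from 7dc5dda: {7dc5dda, 925d7b7, a40e44a}.
Reachable from 925d7b7: {925d7b7}.
Only in 7dc5dda's history (ahead): {7dc5dda, a40e44a} — 2.
Only in 925d7b7's history (behind): {} — 0.

2 ahead, 0 behind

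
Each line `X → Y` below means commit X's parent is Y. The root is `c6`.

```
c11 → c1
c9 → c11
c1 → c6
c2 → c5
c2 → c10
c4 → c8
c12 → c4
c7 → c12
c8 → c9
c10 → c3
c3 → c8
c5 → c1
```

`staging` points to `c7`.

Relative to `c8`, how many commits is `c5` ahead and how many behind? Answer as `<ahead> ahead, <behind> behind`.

Reachable from c5: {c1, c5, c6}.
Reachable from c8: {c1, c11, c6, c8, c9}.
Only in c5's history (ahead): {c5} — 1.
Only in c8's history (behind): {c11, c8, c9} — 3.

1 ahead, 3 behind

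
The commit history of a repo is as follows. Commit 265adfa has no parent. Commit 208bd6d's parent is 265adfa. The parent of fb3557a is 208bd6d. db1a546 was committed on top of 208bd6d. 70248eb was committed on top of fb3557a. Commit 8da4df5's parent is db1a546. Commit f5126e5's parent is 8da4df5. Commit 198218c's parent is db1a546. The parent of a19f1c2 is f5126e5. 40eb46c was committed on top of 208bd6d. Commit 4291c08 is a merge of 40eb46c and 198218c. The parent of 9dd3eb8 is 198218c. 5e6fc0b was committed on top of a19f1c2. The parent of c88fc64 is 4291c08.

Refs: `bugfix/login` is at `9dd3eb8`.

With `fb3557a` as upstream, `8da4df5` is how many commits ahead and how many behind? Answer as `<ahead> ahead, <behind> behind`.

2 ahead, 1 behind

Reachable from 8da4df5: {208bd6d, 265adfa, 8da4df5, db1a546}.
Reachable from fb3557a: {208bd6d, 265adfa, fb3557a}.
Only in 8da4df5's history (ahead): {8da4df5, db1a546} — 2.
Only in fb3557a's history (behind): {fb3557a} — 1.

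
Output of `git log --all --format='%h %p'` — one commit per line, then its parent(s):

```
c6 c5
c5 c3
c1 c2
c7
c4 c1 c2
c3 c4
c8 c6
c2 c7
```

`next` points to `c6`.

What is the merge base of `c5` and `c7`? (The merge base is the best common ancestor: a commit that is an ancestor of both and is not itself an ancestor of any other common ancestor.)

Ancestors of c5: {c1, c2, c3, c4, c5, c7}.
Ancestors of c7: {c7}.
Common ancestors: {c7}.
The only common ancestor is c7, so it is the merge base.

c7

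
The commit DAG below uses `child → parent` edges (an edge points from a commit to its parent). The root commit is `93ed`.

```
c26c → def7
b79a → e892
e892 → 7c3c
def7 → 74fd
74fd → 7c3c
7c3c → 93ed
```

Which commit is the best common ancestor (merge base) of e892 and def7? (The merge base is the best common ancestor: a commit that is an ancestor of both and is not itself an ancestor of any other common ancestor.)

Ancestors of e892: {7c3c, 93ed, e892}.
Ancestors of def7: {74fd, 7c3c, 93ed, def7}.
Common ancestors: {7c3c, 93ed}.
Among these, 7c3c is not an ancestor of any other common ancestor — it is the merge base.

7c3c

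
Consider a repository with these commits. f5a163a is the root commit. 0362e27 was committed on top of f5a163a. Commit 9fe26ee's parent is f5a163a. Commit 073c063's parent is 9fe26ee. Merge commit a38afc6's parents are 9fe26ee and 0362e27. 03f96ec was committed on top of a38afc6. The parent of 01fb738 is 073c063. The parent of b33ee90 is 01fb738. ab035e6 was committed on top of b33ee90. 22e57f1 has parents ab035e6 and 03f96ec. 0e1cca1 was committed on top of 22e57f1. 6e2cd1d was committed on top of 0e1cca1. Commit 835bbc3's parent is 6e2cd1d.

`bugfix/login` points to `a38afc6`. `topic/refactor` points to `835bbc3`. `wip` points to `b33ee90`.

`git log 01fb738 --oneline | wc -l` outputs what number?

Walking parent pointers from 01fb738: reachable set = {01fb738, 073c063, 9fe26ee, f5a163a}.
That is 4 commits.

4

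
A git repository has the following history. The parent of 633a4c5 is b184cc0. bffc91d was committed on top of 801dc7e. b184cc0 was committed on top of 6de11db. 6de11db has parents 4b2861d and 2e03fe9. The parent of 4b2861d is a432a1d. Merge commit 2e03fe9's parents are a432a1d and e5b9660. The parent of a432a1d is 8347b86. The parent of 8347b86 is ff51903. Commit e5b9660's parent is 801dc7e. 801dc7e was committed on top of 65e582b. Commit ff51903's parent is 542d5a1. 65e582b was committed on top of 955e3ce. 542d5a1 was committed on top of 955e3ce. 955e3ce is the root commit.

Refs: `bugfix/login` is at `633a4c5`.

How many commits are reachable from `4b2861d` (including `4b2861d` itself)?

Walking parent pointers from 4b2861d: reachable set = {4b2861d, 542d5a1, 8347b86, 955e3ce, a432a1d, ff51903}.
That is 6 commits.

6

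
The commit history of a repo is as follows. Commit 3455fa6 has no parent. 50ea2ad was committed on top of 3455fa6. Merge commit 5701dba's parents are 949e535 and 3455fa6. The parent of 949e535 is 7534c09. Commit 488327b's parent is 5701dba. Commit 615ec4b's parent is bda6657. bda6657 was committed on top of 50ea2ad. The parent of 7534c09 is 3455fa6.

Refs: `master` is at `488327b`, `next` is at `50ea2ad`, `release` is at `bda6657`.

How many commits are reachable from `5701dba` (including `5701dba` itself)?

4

Walking parent pointers from 5701dba: reachable set = {3455fa6, 5701dba, 7534c09, 949e535}.
That is 4 commits.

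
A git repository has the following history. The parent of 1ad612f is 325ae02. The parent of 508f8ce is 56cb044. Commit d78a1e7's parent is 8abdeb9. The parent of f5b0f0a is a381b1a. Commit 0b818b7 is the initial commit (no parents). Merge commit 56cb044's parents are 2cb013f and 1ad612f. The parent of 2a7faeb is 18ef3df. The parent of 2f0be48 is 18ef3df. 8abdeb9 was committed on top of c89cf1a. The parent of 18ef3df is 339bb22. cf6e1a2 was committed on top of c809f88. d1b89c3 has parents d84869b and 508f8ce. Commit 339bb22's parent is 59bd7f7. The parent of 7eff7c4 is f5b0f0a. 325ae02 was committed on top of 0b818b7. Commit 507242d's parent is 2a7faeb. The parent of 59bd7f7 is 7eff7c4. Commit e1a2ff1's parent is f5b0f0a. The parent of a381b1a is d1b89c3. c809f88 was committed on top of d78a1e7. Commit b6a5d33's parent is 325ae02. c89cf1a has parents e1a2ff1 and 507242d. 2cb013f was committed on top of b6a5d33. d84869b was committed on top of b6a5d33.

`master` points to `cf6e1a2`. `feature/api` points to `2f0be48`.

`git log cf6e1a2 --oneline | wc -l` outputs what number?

23

Walking parent pointers from cf6e1a2: reachable set = {0b818b7, 18ef3df, 1ad612f, 2a7faeb, 2cb013f, 325ae02, 339bb22, 507242d, 508f8ce, 56cb044, 59bd7f7, 7eff7c4, 8abdeb9, a381b1a, b6a5d33, c809f88, c89cf1a, cf6e1a2, d1b89c3, d78a1e7, d84869b, e1a2ff1, f5b0f0a}.
That is 23 commits.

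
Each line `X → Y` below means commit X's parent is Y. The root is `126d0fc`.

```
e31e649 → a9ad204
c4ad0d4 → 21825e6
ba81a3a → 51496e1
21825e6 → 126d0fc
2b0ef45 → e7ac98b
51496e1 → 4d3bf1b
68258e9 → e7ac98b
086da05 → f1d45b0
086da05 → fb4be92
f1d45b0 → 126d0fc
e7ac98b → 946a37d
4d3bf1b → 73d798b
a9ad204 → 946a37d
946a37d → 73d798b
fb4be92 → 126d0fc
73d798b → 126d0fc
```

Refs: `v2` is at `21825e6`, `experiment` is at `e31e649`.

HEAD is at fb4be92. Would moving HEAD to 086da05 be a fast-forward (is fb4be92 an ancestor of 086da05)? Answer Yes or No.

Yes

A fast-forward from fb4be92 to 086da05 is possible iff fb4be92 is an ancestor of 086da05.
Ancestors of 086da05: {086da05, 126d0fc, f1d45b0, fb4be92}.
fb4be92 is among them, so fast-forward is possible.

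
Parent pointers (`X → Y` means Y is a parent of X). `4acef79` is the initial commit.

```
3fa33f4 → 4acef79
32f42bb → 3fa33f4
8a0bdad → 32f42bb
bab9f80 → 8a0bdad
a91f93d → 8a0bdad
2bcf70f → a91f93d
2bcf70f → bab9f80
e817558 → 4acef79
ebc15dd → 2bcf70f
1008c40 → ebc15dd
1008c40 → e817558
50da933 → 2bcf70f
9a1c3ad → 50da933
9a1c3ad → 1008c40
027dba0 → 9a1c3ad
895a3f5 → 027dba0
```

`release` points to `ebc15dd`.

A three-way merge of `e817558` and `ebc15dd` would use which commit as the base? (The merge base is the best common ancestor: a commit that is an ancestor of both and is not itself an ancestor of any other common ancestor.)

4acef79

Ancestors of e817558: {4acef79, e817558}.
Ancestors of ebc15dd: {2bcf70f, 32f42bb, 3fa33f4, 4acef79, 8a0bdad, a91f93d, bab9f80, ebc15dd}.
Common ancestors: {4acef79}.
The only common ancestor is 4acef79, so it is the merge base.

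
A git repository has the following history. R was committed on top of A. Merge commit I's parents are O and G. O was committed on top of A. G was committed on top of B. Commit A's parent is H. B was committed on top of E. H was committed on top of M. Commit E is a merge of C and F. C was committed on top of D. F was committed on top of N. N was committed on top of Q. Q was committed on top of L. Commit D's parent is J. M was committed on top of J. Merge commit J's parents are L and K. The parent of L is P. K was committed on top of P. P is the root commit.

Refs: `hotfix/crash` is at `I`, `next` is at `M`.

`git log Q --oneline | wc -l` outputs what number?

3

Walking parent pointers from Q: reachable set = {L, P, Q}.
That is 3 commits.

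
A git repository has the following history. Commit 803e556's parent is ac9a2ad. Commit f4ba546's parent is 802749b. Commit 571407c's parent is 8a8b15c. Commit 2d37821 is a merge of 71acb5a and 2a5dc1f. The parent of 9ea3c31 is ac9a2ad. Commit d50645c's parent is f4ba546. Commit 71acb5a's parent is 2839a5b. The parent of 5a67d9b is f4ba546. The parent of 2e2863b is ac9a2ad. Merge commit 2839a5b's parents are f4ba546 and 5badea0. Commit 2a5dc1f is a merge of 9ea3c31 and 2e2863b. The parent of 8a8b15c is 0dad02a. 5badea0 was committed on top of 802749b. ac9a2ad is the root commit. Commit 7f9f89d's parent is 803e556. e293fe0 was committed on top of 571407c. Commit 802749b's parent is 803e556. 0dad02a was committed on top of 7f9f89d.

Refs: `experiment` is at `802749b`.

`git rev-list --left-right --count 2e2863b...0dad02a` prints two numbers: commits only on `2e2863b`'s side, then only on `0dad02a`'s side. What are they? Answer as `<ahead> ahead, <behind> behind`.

1 ahead, 3 behind

Reachable from 2e2863b: {2e2863b, ac9a2ad}.
Reachable from 0dad02a: {0dad02a, 7f9f89d, 803e556, ac9a2ad}.
Only in 2e2863b's history (ahead): {2e2863b} — 1.
Only in 0dad02a's history (behind): {0dad02a, 7f9f89d, 803e556} — 3.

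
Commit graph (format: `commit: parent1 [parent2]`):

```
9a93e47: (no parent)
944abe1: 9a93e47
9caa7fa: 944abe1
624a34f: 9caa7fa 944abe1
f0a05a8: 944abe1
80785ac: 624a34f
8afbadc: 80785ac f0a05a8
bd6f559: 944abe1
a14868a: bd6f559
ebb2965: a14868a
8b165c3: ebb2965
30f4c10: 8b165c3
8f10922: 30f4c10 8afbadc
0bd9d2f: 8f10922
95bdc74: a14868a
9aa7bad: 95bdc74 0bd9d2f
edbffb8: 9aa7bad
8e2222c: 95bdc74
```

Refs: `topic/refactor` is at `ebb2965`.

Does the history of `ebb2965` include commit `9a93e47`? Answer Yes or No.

Yes

Ancestors of ebb2965 (commits reachable by following parents): {944abe1, 9a93e47, a14868a, bd6f559, ebb2965}.
9a93e47 is in that set, so it is an ancestor of ebb2965.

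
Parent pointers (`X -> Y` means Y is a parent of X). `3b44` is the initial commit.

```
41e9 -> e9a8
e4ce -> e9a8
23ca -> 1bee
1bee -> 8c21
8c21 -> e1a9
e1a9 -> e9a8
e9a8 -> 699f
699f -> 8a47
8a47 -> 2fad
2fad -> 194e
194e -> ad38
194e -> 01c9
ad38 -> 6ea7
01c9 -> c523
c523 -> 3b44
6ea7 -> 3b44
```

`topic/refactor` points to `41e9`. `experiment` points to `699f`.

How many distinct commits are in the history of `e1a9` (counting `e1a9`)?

Walking parent pointers from e1a9: reachable set = {01c9, 194e, 2fad, 3b44, 699f, 6ea7, 8a47, ad38, c523, e1a9, e9a8}.
That is 11 commits.

11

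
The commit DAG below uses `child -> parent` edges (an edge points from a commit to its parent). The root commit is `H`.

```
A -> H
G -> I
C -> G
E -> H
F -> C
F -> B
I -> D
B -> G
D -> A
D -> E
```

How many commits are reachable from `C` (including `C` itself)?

7

Walking parent pointers from C: reachable set = {A, C, D, E, G, H, I}.
That is 7 commits.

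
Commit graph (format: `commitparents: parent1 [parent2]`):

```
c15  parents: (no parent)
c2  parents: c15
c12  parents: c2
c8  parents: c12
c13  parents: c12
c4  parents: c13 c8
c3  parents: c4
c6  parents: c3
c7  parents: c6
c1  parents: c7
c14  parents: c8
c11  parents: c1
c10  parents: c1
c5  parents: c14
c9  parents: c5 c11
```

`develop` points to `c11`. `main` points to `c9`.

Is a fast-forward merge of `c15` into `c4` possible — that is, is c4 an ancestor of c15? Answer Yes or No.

A fast-forward from c4 to c15 is possible iff c4 is an ancestor of c15.
Ancestors of c15: {c15}.
c4 is not among them, so fast-forward is not possible.

No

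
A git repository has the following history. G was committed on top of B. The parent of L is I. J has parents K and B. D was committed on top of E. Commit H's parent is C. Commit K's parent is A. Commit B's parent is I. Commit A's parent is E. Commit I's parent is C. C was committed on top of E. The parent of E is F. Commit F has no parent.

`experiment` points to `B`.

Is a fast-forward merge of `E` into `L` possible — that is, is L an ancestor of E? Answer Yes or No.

No

A fast-forward from L to E is possible iff L is an ancestor of E.
Ancestors of E: {E, F}.
L is not among them, so fast-forward is not possible.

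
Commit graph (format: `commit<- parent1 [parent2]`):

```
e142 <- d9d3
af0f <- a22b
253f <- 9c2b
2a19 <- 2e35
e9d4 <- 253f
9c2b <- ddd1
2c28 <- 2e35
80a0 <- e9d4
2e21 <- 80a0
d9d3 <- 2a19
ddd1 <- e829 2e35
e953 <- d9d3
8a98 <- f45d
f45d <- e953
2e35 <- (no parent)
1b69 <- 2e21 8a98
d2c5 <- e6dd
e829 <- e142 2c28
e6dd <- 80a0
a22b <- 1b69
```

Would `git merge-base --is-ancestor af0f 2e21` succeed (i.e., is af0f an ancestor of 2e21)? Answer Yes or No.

Ancestors of 2e21: {253f, 2a19, 2c28, 2e21, 2e35, 80a0, 9c2b, d9d3, ddd1, e142, e829, e9d4}.
af0f is not in that set, so it is not an ancestor of 2e21.

No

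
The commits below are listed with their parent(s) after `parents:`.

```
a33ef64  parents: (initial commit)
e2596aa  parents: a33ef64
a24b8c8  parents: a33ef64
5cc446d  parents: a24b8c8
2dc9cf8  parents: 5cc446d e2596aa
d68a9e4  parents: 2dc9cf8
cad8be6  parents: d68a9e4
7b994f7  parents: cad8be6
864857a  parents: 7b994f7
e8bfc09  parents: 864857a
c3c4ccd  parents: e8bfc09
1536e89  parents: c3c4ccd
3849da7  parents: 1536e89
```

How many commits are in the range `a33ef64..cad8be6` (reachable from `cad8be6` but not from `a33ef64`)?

Reachable from cad8be6: {2dc9cf8, 5cc446d, a24b8c8, a33ef64, cad8be6, d68a9e4, e2596aa}.
Reachable from a33ef64: {a33ef64}.
In cad8be6's history but not a33ef64's: {2dc9cf8, 5cc446d, a24b8c8, cad8be6, d68a9e4, e2596aa} — 6 commits.

6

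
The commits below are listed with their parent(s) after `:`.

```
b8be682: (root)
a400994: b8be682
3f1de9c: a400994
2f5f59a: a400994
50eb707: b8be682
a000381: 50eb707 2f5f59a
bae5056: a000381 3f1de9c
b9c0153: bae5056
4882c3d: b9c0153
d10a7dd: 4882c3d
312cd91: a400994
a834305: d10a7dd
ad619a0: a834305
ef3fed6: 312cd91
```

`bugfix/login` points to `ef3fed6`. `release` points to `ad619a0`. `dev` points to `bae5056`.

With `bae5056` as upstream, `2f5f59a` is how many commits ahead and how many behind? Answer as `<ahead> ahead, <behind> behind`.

0 ahead, 4 behind

Reachable from 2f5f59a: {2f5f59a, a400994, b8be682}.
Reachable from bae5056: {2f5f59a, 3f1de9c, 50eb707, a000381, a400994, b8be682, bae5056}.
Only in 2f5f59a's history (ahead): {} — 0.
Only in bae5056's history (behind): {3f1de9c, 50eb707, a000381, bae5056} — 4.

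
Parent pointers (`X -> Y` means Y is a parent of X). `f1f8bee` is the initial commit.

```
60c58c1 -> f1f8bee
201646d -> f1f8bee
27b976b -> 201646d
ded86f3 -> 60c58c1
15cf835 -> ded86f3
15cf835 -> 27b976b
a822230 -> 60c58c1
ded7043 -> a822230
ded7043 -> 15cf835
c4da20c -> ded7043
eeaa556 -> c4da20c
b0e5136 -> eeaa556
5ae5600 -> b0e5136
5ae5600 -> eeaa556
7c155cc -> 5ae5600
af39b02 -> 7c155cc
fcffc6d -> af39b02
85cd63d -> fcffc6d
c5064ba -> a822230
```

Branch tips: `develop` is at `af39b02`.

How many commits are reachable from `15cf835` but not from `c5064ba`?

Reachable from 15cf835: {15cf835, 201646d, 27b976b, 60c58c1, ded86f3, f1f8bee}.
Reachable from c5064ba: {60c58c1, a822230, c5064ba, f1f8bee}.
In 15cf835's history but not c5064ba's: {15cf835, 201646d, 27b976b, ded86f3} — 4 commits.

4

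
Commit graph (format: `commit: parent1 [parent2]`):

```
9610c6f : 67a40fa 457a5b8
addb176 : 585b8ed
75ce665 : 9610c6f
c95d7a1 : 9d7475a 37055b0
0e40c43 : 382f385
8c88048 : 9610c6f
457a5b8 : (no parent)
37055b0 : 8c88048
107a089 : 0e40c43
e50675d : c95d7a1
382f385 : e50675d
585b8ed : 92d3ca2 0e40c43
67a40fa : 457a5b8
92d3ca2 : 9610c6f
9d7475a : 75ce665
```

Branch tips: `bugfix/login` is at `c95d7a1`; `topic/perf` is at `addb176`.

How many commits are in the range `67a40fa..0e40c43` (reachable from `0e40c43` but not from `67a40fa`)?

9

Reachable from 0e40c43: {0e40c43, 37055b0, 382f385, 457a5b8, 67a40fa, 75ce665, 8c88048, 9610c6f, 9d7475a, c95d7a1, e50675d}.
Reachable from 67a40fa: {457a5b8, 67a40fa}.
In 0e40c43's history but not 67a40fa's: {0e40c43, 37055b0, 382f385, 75ce665, 8c88048, 9610c6f, 9d7475a, c95d7a1, e50675d} — 9 commits.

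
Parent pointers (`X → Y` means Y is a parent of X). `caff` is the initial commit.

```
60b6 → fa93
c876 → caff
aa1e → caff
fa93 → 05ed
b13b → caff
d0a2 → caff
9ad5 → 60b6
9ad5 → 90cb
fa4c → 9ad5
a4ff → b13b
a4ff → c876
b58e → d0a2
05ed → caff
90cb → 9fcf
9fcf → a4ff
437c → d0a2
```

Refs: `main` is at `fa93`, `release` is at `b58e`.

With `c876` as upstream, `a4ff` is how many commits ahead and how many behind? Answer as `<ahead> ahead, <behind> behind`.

2 ahead, 0 behind

Reachable from a4ff: {a4ff, b13b, c876, caff}.
Reachable from c876: {c876, caff}.
Only in a4ff's history (ahead): {a4ff, b13b} — 2.
Only in c876's history (behind): {} — 0.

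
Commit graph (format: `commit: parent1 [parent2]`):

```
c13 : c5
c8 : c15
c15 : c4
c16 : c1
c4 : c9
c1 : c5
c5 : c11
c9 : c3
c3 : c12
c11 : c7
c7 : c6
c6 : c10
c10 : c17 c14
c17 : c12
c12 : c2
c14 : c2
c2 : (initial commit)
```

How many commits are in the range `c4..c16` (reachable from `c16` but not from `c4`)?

Reachable from c16: {c1, c10, c11, c12, c14, c16, c17, c2, c5, c6, c7}.
Reachable from c4: {c12, c2, c3, c4, c9}.
In c16's history but not c4's: {c1, c10, c11, c14, c16, c17, c5, c6, c7} — 9 commits.

9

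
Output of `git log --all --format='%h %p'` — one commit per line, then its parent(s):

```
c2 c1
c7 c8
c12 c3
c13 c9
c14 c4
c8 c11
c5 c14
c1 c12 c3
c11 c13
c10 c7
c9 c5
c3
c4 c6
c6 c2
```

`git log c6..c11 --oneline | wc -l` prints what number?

Reachable from c11: {c1, c11, c12, c13, c14, c2, c3, c4, c5, c6, c9}.
Reachable from c6: {c1, c12, c2, c3, c6}.
In c11's history but not c6's: {c11, c13, c14, c4, c5, c9} — 6 commits.

6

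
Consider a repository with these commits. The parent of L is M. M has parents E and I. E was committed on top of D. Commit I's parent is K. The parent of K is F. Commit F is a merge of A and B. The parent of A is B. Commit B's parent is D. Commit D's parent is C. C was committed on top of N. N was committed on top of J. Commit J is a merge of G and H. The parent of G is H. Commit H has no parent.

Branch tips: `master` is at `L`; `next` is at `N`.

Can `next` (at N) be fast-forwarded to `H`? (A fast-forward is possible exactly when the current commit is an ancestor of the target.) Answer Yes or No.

No

A fast-forward from N to H is possible iff N is an ancestor of H.
Ancestors of H: {H}.
N is not among them, so fast-forward is not possible.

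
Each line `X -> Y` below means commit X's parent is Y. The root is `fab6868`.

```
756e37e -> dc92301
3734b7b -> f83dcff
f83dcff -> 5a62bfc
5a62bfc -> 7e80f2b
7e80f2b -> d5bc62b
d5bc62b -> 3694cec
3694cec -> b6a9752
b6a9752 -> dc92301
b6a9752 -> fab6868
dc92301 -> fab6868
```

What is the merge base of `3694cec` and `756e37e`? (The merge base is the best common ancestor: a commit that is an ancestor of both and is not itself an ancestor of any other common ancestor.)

Ancestors of 3694cec: {3694cec, b6a9752, dc92301, fab6868}.
Ancestors of 756e37e: {756e37e, dc92301, fab6868}.
Common ancestors: {dc92301, fab6868}.
Among these, dc92301 is not an ancestor of any other common ancestor — it is the merge base.

dc92301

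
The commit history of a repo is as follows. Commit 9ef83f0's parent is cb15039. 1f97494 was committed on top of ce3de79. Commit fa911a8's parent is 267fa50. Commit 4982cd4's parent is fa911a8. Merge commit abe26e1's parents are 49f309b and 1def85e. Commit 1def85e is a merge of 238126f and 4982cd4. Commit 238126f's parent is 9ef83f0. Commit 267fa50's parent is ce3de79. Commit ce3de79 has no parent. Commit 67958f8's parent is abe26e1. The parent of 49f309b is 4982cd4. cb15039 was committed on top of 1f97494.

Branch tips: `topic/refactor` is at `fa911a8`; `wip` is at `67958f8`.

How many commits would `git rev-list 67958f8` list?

Walking parent pointers from 67958f8: reachable set = {1def85e, 1f97494, 238126f, 267fa50, 4982cd4, 49f309b, 67958f8, 9ef83f0, abe26e1, cb15039, ce3de79, fa911a8}.
That is 12 commits.

12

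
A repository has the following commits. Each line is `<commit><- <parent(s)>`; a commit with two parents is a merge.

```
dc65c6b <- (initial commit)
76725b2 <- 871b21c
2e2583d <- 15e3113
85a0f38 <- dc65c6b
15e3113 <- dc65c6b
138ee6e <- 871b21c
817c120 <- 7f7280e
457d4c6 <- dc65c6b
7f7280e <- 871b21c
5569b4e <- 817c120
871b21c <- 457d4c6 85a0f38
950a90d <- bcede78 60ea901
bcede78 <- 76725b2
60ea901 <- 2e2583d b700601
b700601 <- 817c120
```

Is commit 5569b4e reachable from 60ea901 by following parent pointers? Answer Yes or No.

No

Ancestors of 60ea901: {15e3113, 2e2583d, 457d4c6, 60ea901, 7f7280e, 817c120, 85a0f38, 871b21c, b700601, dc65c6b}.
5569b4e is not in that set, so it is not an ancestor of 60ea901.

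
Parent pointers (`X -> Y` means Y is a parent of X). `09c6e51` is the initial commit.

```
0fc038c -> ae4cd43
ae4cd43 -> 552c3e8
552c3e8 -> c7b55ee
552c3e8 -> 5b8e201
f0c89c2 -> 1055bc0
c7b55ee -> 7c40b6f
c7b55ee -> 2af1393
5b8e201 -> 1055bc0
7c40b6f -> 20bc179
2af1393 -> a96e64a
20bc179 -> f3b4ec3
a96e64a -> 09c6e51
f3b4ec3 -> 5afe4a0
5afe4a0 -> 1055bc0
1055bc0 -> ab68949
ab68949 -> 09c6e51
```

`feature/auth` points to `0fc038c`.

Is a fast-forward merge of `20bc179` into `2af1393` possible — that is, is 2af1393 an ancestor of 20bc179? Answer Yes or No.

No

A fast-forward from 2af1393 to 20bc179 is possible iff 2af1393 is an ancestor of 20bc179.
Ancestors of 20bc179: {09c6e51, 1055bc0, 20bc179, 5afe4a0, ab68949, f3b4ec3}.
2af1393 is not among them, so fast-forward is not possible.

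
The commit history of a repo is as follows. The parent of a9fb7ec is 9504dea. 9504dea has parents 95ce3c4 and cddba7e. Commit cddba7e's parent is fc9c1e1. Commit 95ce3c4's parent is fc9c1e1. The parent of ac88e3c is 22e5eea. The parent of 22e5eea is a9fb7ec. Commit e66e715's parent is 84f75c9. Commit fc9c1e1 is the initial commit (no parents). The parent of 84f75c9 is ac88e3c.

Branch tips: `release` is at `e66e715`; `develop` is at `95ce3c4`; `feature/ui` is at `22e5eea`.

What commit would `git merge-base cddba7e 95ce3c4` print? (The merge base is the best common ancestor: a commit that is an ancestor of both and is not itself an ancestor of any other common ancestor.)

Ancestors of cddba7e: {cddba7e, fc9c1e1}.
Ancestors of 95ce3c4: {95ce3c4, fc9c1e1}.
Common ancestors: {fc9c1e1}.
The only common ancestor is fc9c1e1, so it is the merge base.

fc9c1e1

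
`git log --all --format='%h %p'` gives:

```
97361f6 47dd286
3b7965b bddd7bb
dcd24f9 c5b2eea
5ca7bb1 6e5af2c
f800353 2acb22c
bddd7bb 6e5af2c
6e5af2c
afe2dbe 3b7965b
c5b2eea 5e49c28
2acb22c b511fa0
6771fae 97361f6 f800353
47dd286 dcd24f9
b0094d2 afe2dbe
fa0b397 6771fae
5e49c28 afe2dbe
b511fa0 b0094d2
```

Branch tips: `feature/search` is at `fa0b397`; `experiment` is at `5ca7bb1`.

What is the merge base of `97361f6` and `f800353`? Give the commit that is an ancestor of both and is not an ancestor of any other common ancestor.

afe2dbe

Ancestors of 97361f6: {3b7965b, 47dd286, 5e49c28, 6e5af2c, 97361f6, afe2dbe, bddd7bb, c5b2eea, dcd24f9}.
Ancestors of f800353: {2acb22c, 3b7965b, 6e5af2c, afe2dbe, b0094d2, b511fa0, bddd7bb, f800353}.
Common ancestors: {3b7965b, 6e5af2c, afe2dbe, bddd7bb}.
Among these, afe2dbe is not an ancestor of any other common ancestor — it is the merge base.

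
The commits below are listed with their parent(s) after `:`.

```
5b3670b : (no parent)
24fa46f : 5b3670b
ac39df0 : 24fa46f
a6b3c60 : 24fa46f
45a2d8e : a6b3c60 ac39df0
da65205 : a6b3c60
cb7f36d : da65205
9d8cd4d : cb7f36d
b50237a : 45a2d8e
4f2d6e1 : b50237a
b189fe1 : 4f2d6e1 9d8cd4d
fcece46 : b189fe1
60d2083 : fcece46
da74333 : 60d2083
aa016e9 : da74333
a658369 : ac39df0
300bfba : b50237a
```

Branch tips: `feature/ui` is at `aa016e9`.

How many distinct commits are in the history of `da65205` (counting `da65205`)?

Walking parent pointers from da65205: reachable set = {24fa46f, 5b3670b, a6b3c60, da65205}.
That is 4 commits.

4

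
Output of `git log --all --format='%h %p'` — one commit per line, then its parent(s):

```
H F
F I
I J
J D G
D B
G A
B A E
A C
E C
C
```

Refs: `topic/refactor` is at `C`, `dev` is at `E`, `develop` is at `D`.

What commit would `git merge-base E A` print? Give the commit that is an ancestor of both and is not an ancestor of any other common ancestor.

Ancestors of E: {C, E}.
Ancestors of A: {A, C}.
Common ancestors: {C}.
The only common ancestor is C, so it is the merge base.

C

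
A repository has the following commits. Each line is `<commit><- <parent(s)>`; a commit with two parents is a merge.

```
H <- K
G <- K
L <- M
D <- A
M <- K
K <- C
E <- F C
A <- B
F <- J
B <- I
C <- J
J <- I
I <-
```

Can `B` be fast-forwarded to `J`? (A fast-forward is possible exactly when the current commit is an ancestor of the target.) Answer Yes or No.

A fast-forward from B to J is possible iff B is an ancestor of J.
Ancestors of J: {I, J}.
B is not among them, so fast-forward is not possible.

No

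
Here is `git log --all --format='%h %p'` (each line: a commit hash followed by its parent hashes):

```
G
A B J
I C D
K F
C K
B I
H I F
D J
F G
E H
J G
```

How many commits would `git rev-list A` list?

Walking parent pointers from A: reachable set = {A, B, C, D, F, G, I, J, K}.
That is 9 commits.

9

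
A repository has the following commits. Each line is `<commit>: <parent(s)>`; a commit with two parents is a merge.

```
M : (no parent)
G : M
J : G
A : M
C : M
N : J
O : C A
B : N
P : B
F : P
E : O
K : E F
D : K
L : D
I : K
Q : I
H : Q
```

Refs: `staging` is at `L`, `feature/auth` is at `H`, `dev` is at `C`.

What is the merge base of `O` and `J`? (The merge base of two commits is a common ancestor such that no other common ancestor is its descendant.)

M

Ancestors of O: {A, C, M, O}.
Ancestors of J: {G, J, M}.
Common ancestors: {M}.
The only common ancestor is M, so it is the merge base.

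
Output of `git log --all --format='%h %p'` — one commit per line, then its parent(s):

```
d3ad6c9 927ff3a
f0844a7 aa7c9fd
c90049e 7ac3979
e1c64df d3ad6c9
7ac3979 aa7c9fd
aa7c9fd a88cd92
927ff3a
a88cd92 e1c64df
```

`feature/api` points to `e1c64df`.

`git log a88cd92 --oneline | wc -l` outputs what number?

4

Walking parent pointers from a88cd92: reachable set = {927ff3a, a88cd92, d3ad6c9, e1c64df}.
That is 4 commits.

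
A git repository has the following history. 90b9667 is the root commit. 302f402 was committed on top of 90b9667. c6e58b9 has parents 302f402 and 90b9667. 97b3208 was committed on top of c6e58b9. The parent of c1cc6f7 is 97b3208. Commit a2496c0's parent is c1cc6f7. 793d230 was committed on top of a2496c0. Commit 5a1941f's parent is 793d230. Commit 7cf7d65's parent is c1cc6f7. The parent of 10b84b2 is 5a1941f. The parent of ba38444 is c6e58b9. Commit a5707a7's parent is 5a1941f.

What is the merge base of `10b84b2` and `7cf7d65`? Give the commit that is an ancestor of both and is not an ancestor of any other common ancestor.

c1cc6f7

Ancestors of 10b84b2: {10b84b2, 302f402, 5a1941f, 793d230, 90b9667, 97b3208, a2496c0, c1cc6f7, c6e58b9}.
Ancestors of 7cf7d65: {302f402, 7cf7d65, 90b9667, 97b3208, c1cc6f7, c6e58b9}.
Common ancestors: {302f402, 90b9667, 97b3208, c1cc6f7, c6e58b9}.
Among these, c1cc6f7 is not an ancestor of any other common ancestor — it is the merge base.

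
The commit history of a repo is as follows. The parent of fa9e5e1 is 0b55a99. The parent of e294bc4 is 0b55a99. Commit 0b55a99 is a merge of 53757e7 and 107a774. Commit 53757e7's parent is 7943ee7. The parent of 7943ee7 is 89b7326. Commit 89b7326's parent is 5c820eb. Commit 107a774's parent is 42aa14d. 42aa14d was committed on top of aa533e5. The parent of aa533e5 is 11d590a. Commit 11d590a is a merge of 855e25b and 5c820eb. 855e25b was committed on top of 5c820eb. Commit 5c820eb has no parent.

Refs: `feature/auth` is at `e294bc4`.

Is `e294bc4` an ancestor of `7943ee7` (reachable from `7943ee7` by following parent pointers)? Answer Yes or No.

Ancestors of 7943ee7: {5c820eb, 7943ee7, 89b7326}.
e294bc4 is not in that set, so it is not an ancestor of 7943ee7.

No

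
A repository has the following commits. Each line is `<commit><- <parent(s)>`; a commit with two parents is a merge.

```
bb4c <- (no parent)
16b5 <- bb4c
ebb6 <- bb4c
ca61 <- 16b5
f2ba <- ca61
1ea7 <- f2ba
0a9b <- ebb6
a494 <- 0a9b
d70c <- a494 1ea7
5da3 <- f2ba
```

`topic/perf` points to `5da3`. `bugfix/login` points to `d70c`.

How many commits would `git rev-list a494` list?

4

Walking parent pointers from a494: reachable set = {0a9b, a494, bb4c, ebb6}.
That is 4 commits.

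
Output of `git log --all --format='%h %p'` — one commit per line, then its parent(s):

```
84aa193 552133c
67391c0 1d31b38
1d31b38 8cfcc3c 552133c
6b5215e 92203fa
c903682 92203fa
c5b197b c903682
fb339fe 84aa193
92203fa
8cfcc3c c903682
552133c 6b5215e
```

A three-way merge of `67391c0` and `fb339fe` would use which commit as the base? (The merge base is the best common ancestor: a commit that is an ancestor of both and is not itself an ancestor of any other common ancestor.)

Ancestors of 67391c0: {1d31b38, 552133c, 67391c0, 6b5215e, 8cfcc3c, 92203fa, c903682}.
Ancestors of fb339fe: {552133c, 6b5215e, 84aa193, 92203fa, fb339fe}.
Common ancestors: {552133c, 6b5215e, 92203fa}.
Among these, 552133c is not an ancestor of any other common ancestor — it is the merge base.

552133c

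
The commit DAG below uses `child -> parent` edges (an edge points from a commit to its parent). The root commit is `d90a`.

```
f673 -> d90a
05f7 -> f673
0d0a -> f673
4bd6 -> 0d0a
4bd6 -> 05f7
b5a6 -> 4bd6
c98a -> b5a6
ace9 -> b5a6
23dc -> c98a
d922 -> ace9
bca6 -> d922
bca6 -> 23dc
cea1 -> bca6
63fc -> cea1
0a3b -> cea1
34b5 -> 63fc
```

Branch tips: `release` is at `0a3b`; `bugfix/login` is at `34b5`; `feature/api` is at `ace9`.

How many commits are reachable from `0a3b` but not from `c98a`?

Reachable from 0a3b: {05f7, 0a3b, 0d0a, 23dc, 4bd6, ace9, b5a6, bca6, c98a, cea1, d90a, d922, f673}.
Reachable from c98a: {05f7, 0d0a, 4bd6, b5a6, c98a, d90a, f673}.
In 0a3b's history but not c98a's: {0a3b, 23dc, ace9, bca6, cea1, d922} — 6 commits.

6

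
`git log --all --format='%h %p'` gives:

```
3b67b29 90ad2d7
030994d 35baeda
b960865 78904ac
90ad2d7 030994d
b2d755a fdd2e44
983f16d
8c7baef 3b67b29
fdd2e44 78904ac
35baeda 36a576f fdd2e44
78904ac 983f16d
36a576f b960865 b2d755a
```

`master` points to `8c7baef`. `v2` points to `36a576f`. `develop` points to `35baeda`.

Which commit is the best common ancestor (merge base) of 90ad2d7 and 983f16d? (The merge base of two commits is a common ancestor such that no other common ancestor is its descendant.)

983f16d

Ancestors of 90ad2d7: {030994d, 35baeda, 36a576f, 78904ac, 90ad2d7, 983f16d, b2d755a, b960865, fdd2e44}.
Ancestors of 983f16d: {983f16d}.
Common ancestors: {983f16d}.
The only common ancestor is 983f16d, so it is the merge base.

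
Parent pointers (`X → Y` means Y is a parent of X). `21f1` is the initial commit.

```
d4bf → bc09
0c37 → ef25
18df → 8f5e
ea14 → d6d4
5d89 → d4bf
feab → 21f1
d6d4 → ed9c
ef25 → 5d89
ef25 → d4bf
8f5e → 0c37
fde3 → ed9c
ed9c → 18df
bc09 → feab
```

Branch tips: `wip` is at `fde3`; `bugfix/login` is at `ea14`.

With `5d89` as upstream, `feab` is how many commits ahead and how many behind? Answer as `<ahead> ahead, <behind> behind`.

0 ahead, 3 behind

Reachable from feab: {21f1, feab}.
Reachable from 5d89: {21f1, 5d89, bc09, d4bf, feab}.
Only in feab's history (ahead): {} — 0.
Only in 5d89's history (behind): {5d89, bc09, d4bf} — 3.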